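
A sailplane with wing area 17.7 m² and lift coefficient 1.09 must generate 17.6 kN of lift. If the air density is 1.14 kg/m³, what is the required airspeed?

v = 40 m/s

L = ½ρv²S·CL ⇒ v = √(2L/(ρ·S·CL))
v = √(2 × 17600 / (1.14 × 17.7 × 1.09)) = √1600 = 40 m/s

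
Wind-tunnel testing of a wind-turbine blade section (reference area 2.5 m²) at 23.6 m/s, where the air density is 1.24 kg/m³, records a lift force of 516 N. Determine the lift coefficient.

From L = ½ρv²S·CL, rearranging gives CL = 2L/(ρv²S).
CL = 2 × 516 / (1.24 × 23.6² × 2.5) = 0.598

CL = 0.598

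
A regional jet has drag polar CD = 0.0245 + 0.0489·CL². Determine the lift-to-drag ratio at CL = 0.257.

L/D = 9.27

CD = 0.0245 + 0.0489 × 0.257² = 0.02773
L/D = CL/CD = 0.257 / 0.02773 = 9.27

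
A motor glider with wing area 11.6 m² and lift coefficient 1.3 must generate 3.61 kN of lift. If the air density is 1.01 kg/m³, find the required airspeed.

L = ½ρv²S·CL ⇒ v = √(2L/(ρ·S·CL))
v = √(2 × 3610 / (1.01 × 11.6 × 1.3)) = √474 = 21.8 m/s

v = 21.8 m/s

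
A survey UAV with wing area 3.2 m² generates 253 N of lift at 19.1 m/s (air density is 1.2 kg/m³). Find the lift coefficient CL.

CL = 0.361

From L = ½ρv²S·CL, rearranging gives CL = 2L/(ρv²S).
CL = 2 × 253 / (1.2 × 19.1² × 3.2) = 0.361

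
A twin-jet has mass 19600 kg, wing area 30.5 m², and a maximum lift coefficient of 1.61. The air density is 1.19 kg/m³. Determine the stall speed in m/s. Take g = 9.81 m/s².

Weight W = mg = 19600 × 9.81 = 1.923×10^5 N.
From L = ½ρV²S·CL,max = W: V_stall = √(2W/(ρSCL,max)) = √(2·1.923×10^5/(1.19·30.5·1.61))
V_stall = √6581 = 81.1 m/s

V_stall = 81.1 m/s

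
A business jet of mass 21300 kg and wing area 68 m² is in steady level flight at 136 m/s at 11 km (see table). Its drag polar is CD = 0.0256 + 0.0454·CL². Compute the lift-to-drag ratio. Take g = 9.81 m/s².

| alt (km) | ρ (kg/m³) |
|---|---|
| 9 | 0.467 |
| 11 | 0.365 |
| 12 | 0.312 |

L/D = 14.4

At 11 km, from the table: ρ = 0.365 kg/m³.
In steady level flight, lift balances weight: W = mg = 21300 × 9.81 = 2.0895×10^5 N.
Dynamic pressure q = 0.5 × 0.365 × 136² = 3376 Pa.
CL = 2W/(ρv²S) = 2×2.0895×10^5/(0.365×136²×68) = 0.9103.
CD = 0.0256 + 0.0454 × 0.9103² = 0.06322.
L/D = CL/CD = 0.9103 / 0.06322 = 14.4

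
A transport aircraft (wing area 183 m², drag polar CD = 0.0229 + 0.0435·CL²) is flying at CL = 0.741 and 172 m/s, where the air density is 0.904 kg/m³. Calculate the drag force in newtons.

D = 1.14×10^5 N

CD = 0.0229 + 0.0435 × 0.741² = 0.04679
D = ½ρv²S·CD = ½ × 0.904 × 172² × 183 × 0.04679 = 1.14×10^5 N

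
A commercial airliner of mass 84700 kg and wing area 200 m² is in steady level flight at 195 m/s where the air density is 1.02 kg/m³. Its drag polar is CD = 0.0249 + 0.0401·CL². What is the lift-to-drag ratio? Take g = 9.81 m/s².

Weight W = mg = 84700 × 9.81 = 8.3091×10^5 N; in level flight L = W.
q = ½ρv² = ½ × 1.02 × 195² = 19390 Pa.
CL = W/(q·S) = 8.3091×10^5 / (19390 × 200) = 0.2142.
CD = 0.0249 + 0.0401 × 0.2142² = 0.02674.
L/D = CL/CD = 0.2142 / 0.02674 = 8.01

L/D = 8.01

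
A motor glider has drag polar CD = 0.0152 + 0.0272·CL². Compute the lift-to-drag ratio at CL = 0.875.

L/D = 24.3

CD = 0.0152 + 0.0272 × 0.875² = 0.03603
L/D = CL/CD = 0.875 / 0.03603 = 24.3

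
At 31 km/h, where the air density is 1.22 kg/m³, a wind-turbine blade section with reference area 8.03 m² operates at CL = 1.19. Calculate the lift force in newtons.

L = 432 N

Convert speed: v = 31 km/h ÷ 3.6 = 8.611 m/s.
Dynamic pressure q = ½ρv² = ½ × 1.22 × 8.611² = 45.23 Pa.
L = q·S·CL = 45.23 × 8.03 × 1.19 = 432 N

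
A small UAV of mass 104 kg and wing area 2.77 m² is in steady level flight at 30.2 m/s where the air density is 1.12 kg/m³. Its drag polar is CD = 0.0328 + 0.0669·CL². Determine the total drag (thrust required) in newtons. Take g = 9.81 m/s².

D = 95.6 N

In steady level flight, lift balances weight: W = mg = 104 × 9.81 = 1020.2 N.
q = ½ρv² = ½ × 1.12 × 30.2² = 510.7 Pa.
Required CL = L/(qS) = 1020.2/(510.7·2.77) = 0.7211.
CD = 0.0328 + 0.0669 × 0.7211² = 0.06759.
D = q·S·CD = 510.7 × 2.77 × 0.06759 = 95.62 N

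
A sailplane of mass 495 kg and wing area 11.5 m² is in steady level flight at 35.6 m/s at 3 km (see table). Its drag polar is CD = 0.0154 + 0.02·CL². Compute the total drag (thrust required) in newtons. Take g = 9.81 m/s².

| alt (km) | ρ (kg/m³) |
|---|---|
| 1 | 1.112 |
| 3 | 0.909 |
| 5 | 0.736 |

At 3 km, from the table: ρ = 0.909 kg/m³.
Level flight ⇒ L = W = m·g = 495 × 9.81 = 4855.9 N.
q = ½ρv² = ½ × 0.909 × 35.6² = 576 Pa.
Required CL = L/(qS) = 4855.9/(576·11.5) = 0.7331.
CD = 0.0154 + 0.02 × 0.7331² = 0.02615.
D = q·S·CD = 576 × 11.5 × 0.02615 = 173.2 N

D = 173 N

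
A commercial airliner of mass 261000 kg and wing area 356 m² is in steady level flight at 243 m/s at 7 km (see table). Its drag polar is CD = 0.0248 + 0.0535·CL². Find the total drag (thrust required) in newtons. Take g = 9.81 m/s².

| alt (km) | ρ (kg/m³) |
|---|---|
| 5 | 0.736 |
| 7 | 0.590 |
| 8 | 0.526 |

At 7 km, from the table: ρ = 0.590 kg/m³.
Level flight ⇒ L = W = m·g = 261000 × 9.81 = 2.5604×10^6 N.
Dynamic pressure q = 0.5 × 0.59 × 243² = 17420 Pa.
Required CL = L/(qS) = 2.5604×10^6/(17420·356) = 0.4129.
CD = 0.0248 + 0.0535 × 0.4129² = 0.03392.
D = q·S·CD = 17420 × 356 × 0.03392 = 2.104×10^5 N

D = 2.1×10^5 N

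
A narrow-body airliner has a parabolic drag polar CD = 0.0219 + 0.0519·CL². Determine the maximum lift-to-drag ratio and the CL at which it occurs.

(L/D)max = 14.8, at CL = 0.65

For CD = CD0 + K·CL², (L/D)max occurs at CL* = √(CD0/K) and equals 1/(2√(K·CD0)).
(L/D)max = 1/(2√(0.0519 × 0.0219)) = 1/(2 × 0.03371) = 14.8
CL* = √(0.0219/0.0519) = 0.65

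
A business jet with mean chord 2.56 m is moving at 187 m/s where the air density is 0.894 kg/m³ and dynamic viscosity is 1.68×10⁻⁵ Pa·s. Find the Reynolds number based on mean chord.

Re = 2.55×10^7

Re = ρ·v·c/μ = 0.894 × 187 × 2.56 / (1.68×10⁻⁵) = 2.55×10^7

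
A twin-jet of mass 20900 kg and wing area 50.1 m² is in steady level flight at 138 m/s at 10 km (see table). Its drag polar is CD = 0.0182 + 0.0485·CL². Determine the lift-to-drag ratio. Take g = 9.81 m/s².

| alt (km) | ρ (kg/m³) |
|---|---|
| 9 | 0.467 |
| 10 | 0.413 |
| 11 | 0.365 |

At 10 km, from the table: ρ = 0.413 kg/m³.
In steady level flight, lift balances weight: W = mg = 20900 × 9.81 = 2.0503×10^5 N.
Dynamic pressure q = 0.5 × 0.413 × 138² = 3933 Pa.
CL = W/(q·S) = 2.0503×10^5 / (3933 × 50.1) = 1.041.
CD = 0.0182 + 0.0485 × 1.041² = 0.07072.
L/D = CL/CD = 1.041 / 0.07072 = 14.7

L/D = 14.7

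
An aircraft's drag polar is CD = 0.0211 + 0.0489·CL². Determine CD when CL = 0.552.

CD = 0.0211 + 0.0489 × 0.552² = 0.0211 + 0.0149 = 0.036

CD = 0.036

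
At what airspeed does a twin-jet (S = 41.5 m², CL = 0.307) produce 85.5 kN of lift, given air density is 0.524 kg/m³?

L = ½ρv²S·CL ⇒ v = √(2L/(ρ·S·CL))
v = √(2 × 85500 / (0.524 × 41.5 × 0.307)) = √25610 = 160 m/s

v = 160 m/s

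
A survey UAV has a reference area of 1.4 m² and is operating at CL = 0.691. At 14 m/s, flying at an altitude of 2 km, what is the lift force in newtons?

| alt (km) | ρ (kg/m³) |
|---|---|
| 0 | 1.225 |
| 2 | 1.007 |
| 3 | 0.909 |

L = 95.5 N

At 2 km, from the table: ρ = 1.007 kg/m³.
L = ½ρv²S·CL = ½ × 1.007 × 14² × 1.4 × 0.691 = 95.5 N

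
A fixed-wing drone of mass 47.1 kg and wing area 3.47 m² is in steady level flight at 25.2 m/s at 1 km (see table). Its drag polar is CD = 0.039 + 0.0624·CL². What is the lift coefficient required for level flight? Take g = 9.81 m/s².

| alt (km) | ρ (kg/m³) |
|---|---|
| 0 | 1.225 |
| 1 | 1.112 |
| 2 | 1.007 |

At 1 km, from the table: ρ = 1.112 kg/m³.
Level flight ⇒ L = W = m·g = 47.1 × 9.81 = 462.05 N.
q = ½ρv² = ½ × 1.112 × 25.2² = 353.1 Pa.
Required CL = L/(qS) = 462.05/(353.1·3.47) = 0.3771.

CL = 0.377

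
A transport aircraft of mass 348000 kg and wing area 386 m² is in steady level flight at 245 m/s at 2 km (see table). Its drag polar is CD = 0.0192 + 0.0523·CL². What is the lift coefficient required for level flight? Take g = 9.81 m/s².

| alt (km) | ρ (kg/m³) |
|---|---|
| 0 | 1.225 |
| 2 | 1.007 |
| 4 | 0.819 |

At 2 km, from the table: ρ = 1.007 kg/m³.
In steady level flight, lift balances weight: W = mg = 348000 × 9.81 = 3.4139×10^6 N.
Dynamic pressure q = 0.5 × 1.007 × 245² = 30220 Pa.
CL = W/(q·S) = 3.4139×10^6 / (30220 × 386) = 0.2926.

CL = 0.293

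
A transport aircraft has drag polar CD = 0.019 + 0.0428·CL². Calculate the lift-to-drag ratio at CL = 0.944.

CD = 0.019 + 0.0428 × 0.944² = 0.05714
L/D = CL/CD = 0.944 / 0.05714 = 16.5

L/D = 16.5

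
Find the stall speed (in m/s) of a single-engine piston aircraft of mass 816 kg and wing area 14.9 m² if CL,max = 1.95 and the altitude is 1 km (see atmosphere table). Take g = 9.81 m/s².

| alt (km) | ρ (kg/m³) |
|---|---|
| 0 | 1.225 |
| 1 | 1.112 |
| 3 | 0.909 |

At 1 km, from the table: ρ = 1.112 kg/m³.
Stall occurs when L = W at CL,max. W = mg = 816 × 9.81 = 8005 N.
V_stall = √(2W/(ρ·S·CL,max)) = √(2 × 8005 / (1.112 × 14.9 × 1.95))
V_stall = √495.5 = 22.3 m/s

V_stall = 22.3 m/s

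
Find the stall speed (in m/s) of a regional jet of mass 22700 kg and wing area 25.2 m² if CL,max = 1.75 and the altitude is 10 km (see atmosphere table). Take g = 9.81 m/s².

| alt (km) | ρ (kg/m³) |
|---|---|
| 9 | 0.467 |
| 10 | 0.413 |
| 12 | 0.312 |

V_stall = 156 m/s

At 10 km, from the table: ρ = 0.413 kg/m³.
At stall, lift equals weight: L = W = m·g = 22700 × 9.81 = 2.227×10^5 N.
From L = ½ρV²S·CL,max = W: V_stall = √(2W/(ρSCL,max)) = √(2·2.227×10^5/(0.413·25.2·1.75))
V_stall = √24450 = 156 m/s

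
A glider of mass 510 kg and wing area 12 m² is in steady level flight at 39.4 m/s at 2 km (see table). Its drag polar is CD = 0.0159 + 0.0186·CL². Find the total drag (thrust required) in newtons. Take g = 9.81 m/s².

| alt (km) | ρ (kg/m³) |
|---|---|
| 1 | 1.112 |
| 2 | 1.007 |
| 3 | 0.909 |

D = 199 N

At 2 km, from the table: ρ = 1.007 kg/m³.
Level flight ⇒ L = W = m·g = 510 × 9.81 = 5003.1 N.
Dynamic pressure q = 0.5 × 1.007 × 39.4² = 781.6 Pa.
CL = W/(q·S) = 5003.1 / (781.6 × 12) = 0.5334.
CD = 0.0159 + 0.0186 × 0.5334² = 0.02119.
D = q·S·CD = 781.6 × 12 × 0.02119 = 198.8 N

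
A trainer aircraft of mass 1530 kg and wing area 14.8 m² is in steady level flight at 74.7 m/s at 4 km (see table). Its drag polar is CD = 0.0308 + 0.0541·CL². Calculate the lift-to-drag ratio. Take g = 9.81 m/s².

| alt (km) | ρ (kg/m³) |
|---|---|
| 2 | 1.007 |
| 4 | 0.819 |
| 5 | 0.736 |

L/D = 10.7

At 4 km, from the table: ρ = 0.819 kg/m³.
In steady level flight, lift balances weight: W = mg = 1530 × 9.81 = 15009 N.
q = ½ρv² = ½ × 0.819 × 74.7² = 2285 Pa.
CL = 2W/(ρv²S) = 2×15009/(0.819×74.7²×14.8) = 0.4438.
CD = 0.0308 + 0.0541 × 0.4438² = 0.04146.
L/D = CL/CD = 0.4438 / 0.04146 = 10.7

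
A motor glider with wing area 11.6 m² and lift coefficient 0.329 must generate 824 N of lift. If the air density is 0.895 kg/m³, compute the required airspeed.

v = 22 m/s

L = ½ρv²S·CL ⇒ v = √(2L/(ρ·S·CL))
v = √(2 × 824 / (0.895 × 11.6 × 0.329)) = √482.5 = 22 m/s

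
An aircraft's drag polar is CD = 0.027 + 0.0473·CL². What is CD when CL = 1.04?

CD = 0.0782

CD = 0.027 + 0.0473 × 1.04² = 0.027 + 0.05116 = 0.0782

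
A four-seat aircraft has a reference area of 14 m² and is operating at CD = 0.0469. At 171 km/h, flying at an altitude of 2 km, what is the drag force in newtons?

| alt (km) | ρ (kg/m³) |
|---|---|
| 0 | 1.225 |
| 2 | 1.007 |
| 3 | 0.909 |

At 2 km, from the table: ρ = 1.007 kg/m³.
Convert speed: v = 171 km/h ÷ 3.6 = 47.5 m/s.
D = ½ρv²S·CD = ½ × 1.007 × 47.5² × 14 × 0.0469 = 746 N

D = 746 N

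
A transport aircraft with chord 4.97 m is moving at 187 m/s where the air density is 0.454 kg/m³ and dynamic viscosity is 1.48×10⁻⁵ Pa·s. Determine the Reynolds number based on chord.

Re = ρ·v·c/μ = 0.454 × 187 × 4.97 / (1.48×10⁻⁵) = 2.85×10^7

Re = 2.85×10^7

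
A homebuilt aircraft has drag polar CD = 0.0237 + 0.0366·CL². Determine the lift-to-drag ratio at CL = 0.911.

L/D = 16.8

CD = 0.0237 + 0.0366 × 0.911² = 0.05408
L/D = CL/CD = 0.911 / 0.05408 = 16.8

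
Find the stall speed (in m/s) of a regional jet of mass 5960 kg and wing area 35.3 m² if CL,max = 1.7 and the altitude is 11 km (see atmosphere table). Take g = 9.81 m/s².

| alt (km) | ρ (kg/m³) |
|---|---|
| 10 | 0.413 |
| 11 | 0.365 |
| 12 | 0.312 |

V_stall = 73.1 m/s

At 11 km, from the table: ρ = 0.365 kg/m³.
Weight W = mg = 5960 × 9.81 = 58470 N.
From L = ½ρV²S·CL,max = W: V_stall = √(2W/(ρSCL,max)) = √(2·58470/(0.365·35.3·1.7))
V_stall = √5339 = 73.1 m/s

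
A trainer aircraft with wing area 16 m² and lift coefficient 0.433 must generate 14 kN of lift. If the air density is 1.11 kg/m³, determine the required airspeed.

L = ½ρv²S·CL ⇒ v = √(2L/(ρ·S·CL))
v = √(2 × 14000 / (1.11 × 16 × 0.433)) = √3641 = 60.3 m/s

v = 60.3 m/s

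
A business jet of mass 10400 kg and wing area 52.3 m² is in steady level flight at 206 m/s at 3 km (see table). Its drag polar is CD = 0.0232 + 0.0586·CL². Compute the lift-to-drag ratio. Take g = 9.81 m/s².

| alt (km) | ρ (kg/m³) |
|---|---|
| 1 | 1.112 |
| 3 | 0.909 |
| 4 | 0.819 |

L/D = 4.25

At 3 km, from the table: ρ = 0.909 kg/m³.
Level flight ⇒ L = W = m·g = 10400 × 9.81 = 1.0202×10^5 N.
q = ½ρv² = ½ × 0.909 × 206² = 19290 Pa.
CL = 2W/(ρv²S) = 2×1.0202×10^5/(0.909×206²×52.3) = 0.1011.
CD = 0.0232 + 0.0586 × 0.1011² = 0.0238.
L/D = CL/CD = 0.1011 / 0.0238 = 4.25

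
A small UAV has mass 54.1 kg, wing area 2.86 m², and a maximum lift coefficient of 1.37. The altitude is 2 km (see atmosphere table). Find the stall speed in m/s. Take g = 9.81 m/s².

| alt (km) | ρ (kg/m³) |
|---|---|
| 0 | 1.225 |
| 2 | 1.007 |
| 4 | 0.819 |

At 2 km, from the table: ρ = 1.007 kg/m³.
Weight W = mg = 54.1 × 9.81 = 530.7 N.
V_stall = √(2W/(ρ·S·CL,max)) = √(2 × 530.7 / (1.007 × 2.86 × 1.37))
V_stall = √269 = 16.4 m/s

V_stall = 16.4 m/s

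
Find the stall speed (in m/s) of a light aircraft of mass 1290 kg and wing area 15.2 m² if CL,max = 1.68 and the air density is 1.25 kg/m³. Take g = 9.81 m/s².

Stall occurs when L = W at CL,max. W = mg = 1290 × 9.81 = 12650 N.
V_stall = √(2W/(ρ·S·CL,max)) = √(2 × 12650 / (1.25 × 15.2 × 1.68))
V_stall = √792.9 = 28.2 m/s

V_stall = 28.2 m/s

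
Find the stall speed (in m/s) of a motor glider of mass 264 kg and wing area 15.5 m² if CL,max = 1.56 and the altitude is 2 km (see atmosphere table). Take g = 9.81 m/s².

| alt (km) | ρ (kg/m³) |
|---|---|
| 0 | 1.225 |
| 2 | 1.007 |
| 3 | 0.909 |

At 2 km, from the table: ρ = 1.007 kg/m³.
Stall occurs when L = W at CL,max. W = mg = 264 × 9.81 = 2590 N.
V_stall = √(2W/(ρ·S·CL,max)) = √(2 × 2590 / (1.007 × 15.5 × 1.56))
V_stall = √212.7 = 14.6 m/s

V_stall = 14.6 m/s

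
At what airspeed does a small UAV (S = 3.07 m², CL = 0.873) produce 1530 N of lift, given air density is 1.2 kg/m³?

L = ½ρv²S·CL ⇒ v = √(2L/(ρ·S·CL))
v = √(2 × 1530 / (1.2 × 3.07 × 0.873)) = √951.5 = 30.8 m/s

v = 30.8 m/s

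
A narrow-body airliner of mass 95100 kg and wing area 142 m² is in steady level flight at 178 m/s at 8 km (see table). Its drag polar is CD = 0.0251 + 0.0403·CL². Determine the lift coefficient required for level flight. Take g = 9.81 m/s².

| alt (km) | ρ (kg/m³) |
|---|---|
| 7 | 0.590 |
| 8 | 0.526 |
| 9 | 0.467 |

At 8 km, from the table: ρ = 0.526 kg/m³.
In steady level flight, lift balances weight: W = mg = 95100 × 9.81 = 9.3293×10^5 N.
q = ½ρv² = ½ × 0.526 × 178² = 8333 Pa.
Required CL = L/(qS) = 9.3293×10^5/(8333·142) = 0.7884.

CL = 0.788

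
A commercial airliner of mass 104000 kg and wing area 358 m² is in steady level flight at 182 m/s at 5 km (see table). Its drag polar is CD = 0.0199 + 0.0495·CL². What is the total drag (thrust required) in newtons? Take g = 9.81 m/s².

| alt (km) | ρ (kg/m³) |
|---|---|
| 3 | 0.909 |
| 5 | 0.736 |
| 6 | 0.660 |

At 5 km, from the table: ρ = 0.736 kg/m³.
Level flight ⇒ L = W = m·g = 104000 × 9.81 = 1.0202×10^6 N.
q = ½ρv² = ½ × 0.736 × 182² = 12190 Pa.
CL = W/(q·S) = 1.0202×10^6 / (12190 × 358) = 0.2338.
CD = 0.0199 + 0.0495 × 0.2338² = 0.02261.
D = q·S·CD = 12190 × 358 × 0.02261 = 98650 N

D = 98600 N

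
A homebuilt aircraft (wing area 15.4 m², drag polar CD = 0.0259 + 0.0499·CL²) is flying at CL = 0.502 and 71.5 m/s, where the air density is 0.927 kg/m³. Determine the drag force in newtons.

D = 1400 N

CD = 0.0259 + 0.0499 × 0.502² = 0.03847
D = ½ρv²S·CD = ½ × 0.927 × 71.5² × 15.4 × 0.03847 = 1400 N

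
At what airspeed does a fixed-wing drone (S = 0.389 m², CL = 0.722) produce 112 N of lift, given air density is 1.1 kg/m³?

L = ½ρv²S·CL ⇒ v = √(2L/(ρ·S·CL))
v = √(2 × 112 / (1.1 × 0.389 × 0.722)) = √725.1 = 26.9 m/s

v = 26.9 m/s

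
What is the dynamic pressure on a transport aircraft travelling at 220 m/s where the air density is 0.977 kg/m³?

q = ½ρv² = ½ × 0.977 × 220² = 23600 Pa

q = 23600 Pa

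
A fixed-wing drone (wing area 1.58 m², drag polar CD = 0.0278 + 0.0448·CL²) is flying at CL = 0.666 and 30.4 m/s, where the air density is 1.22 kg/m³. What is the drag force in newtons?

CD = 0.0278 + 0.0448 × 0.666² = 0.04767
D = ½ρv²S·CD = ½ × 1.22 × 30.4² × 1.58 × 0.04767 = 42.5 N

D = 42.5 N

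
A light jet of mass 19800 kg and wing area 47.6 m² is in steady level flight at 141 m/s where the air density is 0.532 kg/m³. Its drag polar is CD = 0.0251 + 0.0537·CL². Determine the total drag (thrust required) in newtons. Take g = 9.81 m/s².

D = 14400 N

Weight W = mg = 19800 × 9.81 = 1.9424×10^5 N; in level flight L = W.
Dynamic pressure q = 0.5 × 0.532 × 141² = 5288 Pa.
Required CL = L/(qS) = 1.9424×10^5/(5288·47.6) = 0.7716.
CD = 0.0251 + 0.0537 × 0.7716² = 0.05707.
D = q·S·CD = 5288 × 47.6 × 0.05707 = 14370 N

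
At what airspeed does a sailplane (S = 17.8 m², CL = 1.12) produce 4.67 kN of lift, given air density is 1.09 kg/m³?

v = 20.7 m/s

L = ½ρv²S·CL ⇒ v = √(2L/(ρ·S·CL))
v = √(2 × 4670 / (1.09 × 17.8 × 1.12)) = √429.8 = 20.7 m/s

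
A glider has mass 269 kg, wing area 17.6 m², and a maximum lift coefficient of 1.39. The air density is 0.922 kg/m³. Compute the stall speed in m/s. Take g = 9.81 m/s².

V_stall = 15.3 m/s

Stall occurs when L = W at CL,max. W = mg = 269 × 9.81 = 2639 N.
From L = ½ρV²S·CL,max = W: V_stall = √(2W/(ρSCL,max)) = √(2·2639/(0.922·17.6·1.39))
V_stall = √234 = 15.3 m/s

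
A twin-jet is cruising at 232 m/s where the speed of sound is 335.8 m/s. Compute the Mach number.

M = v/a = 232 / 335.8 = 0.691

M = 0.691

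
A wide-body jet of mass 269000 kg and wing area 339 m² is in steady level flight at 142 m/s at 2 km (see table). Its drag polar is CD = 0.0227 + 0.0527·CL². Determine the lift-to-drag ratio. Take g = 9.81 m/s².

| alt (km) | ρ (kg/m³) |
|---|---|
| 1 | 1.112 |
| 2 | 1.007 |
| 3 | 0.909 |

At 2 km, from the table: ρ = 1.007 kg/m³.
In steady level flight, lift balances weight: W = mg = 269000 × 9.81 = 2.6389×10^6 N.
q = ½ρv² = ½ × 1.007 × 142² = 10150 Pa.
Required CL = L/(qS) = 2.6389×10^6/(10150·339) = 0.7667.
CD = 0.0227 + 0.0527 × 0.7667² = 0.05368.
L/D = CL/CD = 0.7667 / 0.05368 = 14.3

L/D = 14.3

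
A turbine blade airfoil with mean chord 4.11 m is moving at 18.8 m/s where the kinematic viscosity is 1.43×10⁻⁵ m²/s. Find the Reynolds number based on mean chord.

Re = 5.4×10^6

Re = v·c/ν = 18.8 × 4.11 / (1.43×10⁻⁵) = 5.4×10^6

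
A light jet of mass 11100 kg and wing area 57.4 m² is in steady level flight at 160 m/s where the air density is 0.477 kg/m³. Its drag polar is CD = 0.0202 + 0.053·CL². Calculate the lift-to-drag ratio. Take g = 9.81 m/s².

L/D = 12.3

Weight W = mg = 11100 × 9.81 = 1.0889×10^5 N; in level flight L = W.
Dynamic pressure q = 0.5 × 0.477 × 160² = 6106 Pa.
CL = 2W/(ρv²S) = 2×1.0889×10^5/(0.477×160²×57.4) = 0.3107.
CD = 0.0202 + 0.053 × 0.3107² = 0.02532.
L/D = CL/CD = 0.3107 / 0.02532 = 12.3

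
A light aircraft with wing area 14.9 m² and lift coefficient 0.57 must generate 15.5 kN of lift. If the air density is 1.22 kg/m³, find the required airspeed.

L = ½ρv²S·CL ⇒ v = √(2L/(ρ·S·CL))
v = √(2 × 15500 / (1.22 × 14.9 × 0.57)) = √2992 = 54.7 m/s

v = 54.7 m/s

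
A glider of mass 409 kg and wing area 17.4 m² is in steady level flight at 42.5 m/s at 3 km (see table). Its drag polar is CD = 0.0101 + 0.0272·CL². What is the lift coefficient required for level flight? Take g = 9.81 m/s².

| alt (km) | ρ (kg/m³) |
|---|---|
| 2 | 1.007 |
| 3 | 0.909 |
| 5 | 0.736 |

At 3 km, from the table: ρ = 0.909 kg/m³.
Level flight ⇒ L = W = m·g = 409 × 9.81 = 4012.3 N.
Dynamic pressure q = 0.5 × 0.909 × 42.5² = 820.9 Pa.
Required CL = L/(qS) = 4012.3/(820.9·17.4) = 0.2809.

CL = 0.281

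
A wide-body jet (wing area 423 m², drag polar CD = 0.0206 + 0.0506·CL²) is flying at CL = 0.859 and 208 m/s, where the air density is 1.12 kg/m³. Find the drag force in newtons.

CD = 0.0206 + 0.0506 × 0.859² = 0.05794
D = ½ρv²S·CD = ½ × 1.12 × 208² × 423 × 0.05794 = 5.94×10^5 N

D = 5.94×10^5 N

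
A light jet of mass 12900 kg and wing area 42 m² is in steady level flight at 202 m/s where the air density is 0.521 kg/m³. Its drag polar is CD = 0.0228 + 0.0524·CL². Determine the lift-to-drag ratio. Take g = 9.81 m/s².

L/D = 10.5

Level flight ⇒ L = W = m·g = 12900 × 9.81 = 1.2655×10^5 N.
Dynamic pressure q = 0.5 × 0.521 × 202² = 10630 Pa.
Required CL = L/(qS) = 1.2655×10^5/(10630·42) = 0.2835.
CD = 0.0228 + 0.0524 × 0.2835² = 0.02701.
L/D = CL/CD = 0.2835 / 0.02701 = 10.5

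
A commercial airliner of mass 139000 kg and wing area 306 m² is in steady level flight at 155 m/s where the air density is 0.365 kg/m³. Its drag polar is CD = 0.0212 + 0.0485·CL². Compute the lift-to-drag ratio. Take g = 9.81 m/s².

L/D = 14.3

In steady level flight, lift balances weight: W = mg = 139000 × 9.81 = 1.3636×10^6 N.
q = ½ρv² = ½ × 0.365 × 155² = 4385 Pa.
CL = 2W/(ρv²S) = 2×1.3636×10^6/(0.365×155²×306) = 1.016.
CD = 0.0212 + 0.0485 × 1.016² = 0.0713.
L/D = CL/CD = 1.016 / 0.0713 = 14.3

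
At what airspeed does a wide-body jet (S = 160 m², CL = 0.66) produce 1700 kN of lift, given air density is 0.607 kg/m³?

v = 230 m/s

L = ½ρv²S·CL ⇒ v = √(2L/(ρ·S·CL))
v = √(2 × 1.7×10^6 / (0.607 × 160 × 0.66)) = √53040 = 230 m/s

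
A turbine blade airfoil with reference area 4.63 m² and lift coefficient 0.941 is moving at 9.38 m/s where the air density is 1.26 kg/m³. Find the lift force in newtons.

Dynamic pressure q = ½ρv² = ½ × 1.26 × 9.38² = 55.43 Pa.
L = q·S·CL = 55.43 × 4.63 × 0.941 = 241 N

L = 241 N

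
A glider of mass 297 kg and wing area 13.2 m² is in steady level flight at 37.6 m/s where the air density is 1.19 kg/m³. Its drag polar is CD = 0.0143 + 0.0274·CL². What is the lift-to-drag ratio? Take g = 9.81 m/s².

L/D = 16.2

Level flight ⇒ L = W = m·g = 297 × 9.81 = 2913.6 N.
q = ½ρv² = ½ × 1.19 × 37.6² = 841.2 Pa.
CL = W/(q·S) = 2913.6 / (841.2 × 13.2) = 0.2624.
CD = 0.0143 + 0.0274 × 0.2624² = 0.01619.
L/D = CL/CD = 0.2624 / 0.01619 = 16.2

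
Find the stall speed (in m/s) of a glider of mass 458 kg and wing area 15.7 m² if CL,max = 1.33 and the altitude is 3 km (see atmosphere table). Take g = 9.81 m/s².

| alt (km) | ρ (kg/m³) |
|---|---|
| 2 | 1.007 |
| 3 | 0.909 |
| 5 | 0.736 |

At 3 km, from the table: ρ = 0.909 kg/m³.
Weight W = mg = 458 × 9.81 = 4493 N.
V_stall = √(2W/(ρ·S·CL,max)) = √(2 × 4493 / (0.909 × 15.7 × 1.33))
V_stall = √473.4 = 21.8 m/s

V_stall = 21.8 m/s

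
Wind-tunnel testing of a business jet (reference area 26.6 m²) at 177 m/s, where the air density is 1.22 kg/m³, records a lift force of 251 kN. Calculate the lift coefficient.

CL = 0.494

From L = ½ρv²S·CL, rearranging gives CL = 2L/(ρv²S).
CL = 2 × 2.51×10^5 / (1.22 × 177² × 26.6) = 0.494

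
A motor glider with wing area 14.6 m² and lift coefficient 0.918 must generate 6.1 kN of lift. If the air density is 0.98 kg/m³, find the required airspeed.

v = 30.5 m/s

L = ½ρv²S·CL ⇒ v = √(2L/(ρ·S·CL))
v = √(2 × 6100 / (0.98 × 14.6 × 0.918)) = √928.8 = 30.5 m/s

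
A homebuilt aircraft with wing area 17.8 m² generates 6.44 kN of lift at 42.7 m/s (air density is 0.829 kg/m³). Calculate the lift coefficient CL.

CL = 0.479

From L = ½ρv²S·CL, rearranging gives CL = 2L/(ρv²S).
CL = 2 × 6440 / (0.829 × 42.7² × 17.8) = 0.479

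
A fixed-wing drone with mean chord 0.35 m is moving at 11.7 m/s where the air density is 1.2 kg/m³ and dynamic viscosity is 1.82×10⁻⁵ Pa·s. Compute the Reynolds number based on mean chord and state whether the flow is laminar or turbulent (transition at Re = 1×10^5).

Re = 2.7×10^5 (turbulent)

Re = ρ·v·c/μ = 1.2 × 11.7 × 0.35 / (1.82×10⁻⁵) = 2.7×10^5
Since 2.7×10^5 > 1×10^5, the flow is turbulent.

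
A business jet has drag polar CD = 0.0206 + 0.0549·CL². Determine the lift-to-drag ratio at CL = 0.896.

L/D = 13.9

CD = 0.0206 + 0.0549 × 0.896² = 0.06467
L/D = CL/CD = 0.896 / 0.06467 = 13.9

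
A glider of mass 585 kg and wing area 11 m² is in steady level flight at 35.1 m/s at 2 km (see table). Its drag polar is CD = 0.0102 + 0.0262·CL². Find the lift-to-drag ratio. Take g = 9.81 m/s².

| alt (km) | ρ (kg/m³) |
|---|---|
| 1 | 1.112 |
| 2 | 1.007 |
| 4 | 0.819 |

At 2 km, from the table: ρ = 1.007 kg/m³.
In steady level flight, lift balances weight: W = mg = 585 × 9.81 = 5738.9 N.
Dynamic pressure q = 0.5 × 1.007 × 35.1² = 620.3 Pa.
CL = 2W/(ρv²S) = 2×5738.9/(1.007×35.1²×11) = 0.841.
CD = 0.0102 + 0.0262 × 0.841² = 0.02873.
L/D = CL/CD = 0.841 / 0.02873 = 29.3

L/D = 29.3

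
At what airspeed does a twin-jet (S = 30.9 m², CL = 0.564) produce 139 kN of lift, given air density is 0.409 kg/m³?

L = ½ρv²S·CL ⇒ v = √(2L/(ρ·S·CL))
v = √(2 × 1.39×10^5 / (0.409 × 30.9 × 0.564)) = √39000 = 197 m/s

v = 197 m/s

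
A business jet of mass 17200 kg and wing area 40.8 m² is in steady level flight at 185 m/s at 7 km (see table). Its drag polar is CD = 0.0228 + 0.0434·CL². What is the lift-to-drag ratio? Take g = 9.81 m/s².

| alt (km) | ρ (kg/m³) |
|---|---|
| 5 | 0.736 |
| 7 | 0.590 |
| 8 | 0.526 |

L/D = 13.6

At 7 km, from the table: ρ = 0.590 kg/m³.
Weight W = mg = 17200 × 9.81 = 1.6873×10^5 N; in level flight L = W.
Dynamic pressure q = 0.5 × 0.59 × 185² = 10100 Pa.
CL = W/(q·S) = 1.6873×10^5 / (10100 × 40.8) = 0.4096.
CD = 0.0228 + 0.0434 × 0.4096² = 0.03008.
L/D = CL/CD = 0.4096 / 0.03008 = 13.6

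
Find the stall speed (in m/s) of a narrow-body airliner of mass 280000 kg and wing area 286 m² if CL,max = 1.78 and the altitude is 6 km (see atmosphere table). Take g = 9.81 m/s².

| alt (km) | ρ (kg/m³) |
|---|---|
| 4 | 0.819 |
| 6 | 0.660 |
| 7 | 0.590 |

At 6 km, from the table: ρ = 0.660 kg/m³.
At stall, lift equals weight: L = W = m·g = 280000 × 9.81 = 2.747×10^6 N.
V_stall = √(2W/(ρ·S·CL,max)) = √(2 × 2.747×10^6 / (0.66 × 286 × 1.78))
V_stall = √16350 = 128 m/s

V_stall = 128 m/s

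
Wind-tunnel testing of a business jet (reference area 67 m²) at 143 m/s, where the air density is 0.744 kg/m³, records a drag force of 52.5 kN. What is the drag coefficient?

CD = 0.103

From D = ½ρv²S·CD, rearranging gives CD = 2D/(ρv²S).
CD = 2 × 52500 / (0.744 × 143² × 67) = 0.103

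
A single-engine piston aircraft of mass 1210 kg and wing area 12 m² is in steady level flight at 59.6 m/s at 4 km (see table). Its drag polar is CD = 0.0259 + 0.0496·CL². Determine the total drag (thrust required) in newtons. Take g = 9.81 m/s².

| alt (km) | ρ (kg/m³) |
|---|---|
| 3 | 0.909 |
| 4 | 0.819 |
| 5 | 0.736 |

D = 852 N

At 4 km, from the table: ρ = 0.819 kg/m³.
In steady level flight, lift balances weight: W = mg = 1210 × 9.81 = 11870 N.
Dynamic pressure q = 0.5 × 0.819 × 59.6² = 1455 Pa.
CL = W/(q·S) = 11870 / (1455 × 12) = 0.68.
CD = 0.0259 + 0.0496 × 0.68² = 0.04884.
D = q·S·CD = 1455 × 12 × 0.04884 = 852.5 N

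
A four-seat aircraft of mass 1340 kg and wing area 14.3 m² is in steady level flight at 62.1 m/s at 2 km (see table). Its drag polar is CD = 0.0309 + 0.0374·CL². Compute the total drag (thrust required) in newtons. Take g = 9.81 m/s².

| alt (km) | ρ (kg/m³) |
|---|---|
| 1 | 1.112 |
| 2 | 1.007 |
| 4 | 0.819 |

At 2 km, from the table: ρ = 1.007 kg/m³.
Weight W = mg = 1340 × 9.81 = 13145 N; in level flight L = W.
q = ½ρv² = ½ × 1.007 × 62.1² = 1942 Pa.
CL = W/(q·S) = 13145 / (1942 × 14.3) = 0.4734.
CD = 0.0309 + 0.0374 × 0.4734² = 0.03928.
D = q·S·CD = 1942 × 14.3 × 0.03928 = 1091 N

D = 1090 N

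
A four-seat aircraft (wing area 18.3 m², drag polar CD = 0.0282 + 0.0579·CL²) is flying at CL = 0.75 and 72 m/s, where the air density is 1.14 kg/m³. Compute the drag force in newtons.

D = 3290 N

CD = 0.0282 + 0.0579 × 0.75² = 0.06077
D = ½ρv²S·CD = ½ × 1.14 × 72² × 18.3 × 0.06077 = 3290 N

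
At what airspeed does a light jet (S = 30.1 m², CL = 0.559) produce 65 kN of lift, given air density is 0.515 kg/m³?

v = 122 m/s

L = ½ρv²S·CL ⇒ v = √(2L/(ρ·S·CL))
v = √(2 × 65000 / (0.515 × 30.1 × 0.559)) = √15000 = 122 m/s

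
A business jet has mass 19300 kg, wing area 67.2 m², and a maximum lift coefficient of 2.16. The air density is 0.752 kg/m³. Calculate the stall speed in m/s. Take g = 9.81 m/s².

Stall occurs when L = W at CL,max. W = mg = 19300 × 9.81 = 1.893×10^5 N.
V_stall = √(2W/(ρ·S·CL,max)) = √(2 × 1.893×10^5 / (0.752 × 67.2 × 2.16))
V_stall = √3469 = 58.9 m/s

V_stall = 58.9 m/s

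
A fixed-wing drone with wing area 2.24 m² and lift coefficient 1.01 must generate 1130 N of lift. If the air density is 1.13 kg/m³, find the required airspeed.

v = 29.7 m/s

L = ½ρv²S·CL ⇒ v = √(2L/(ρ·S·CL))
v = √(2 × 1130 / (1.13 × 2.24 × 1.01)) = √884 = 29.7 m/s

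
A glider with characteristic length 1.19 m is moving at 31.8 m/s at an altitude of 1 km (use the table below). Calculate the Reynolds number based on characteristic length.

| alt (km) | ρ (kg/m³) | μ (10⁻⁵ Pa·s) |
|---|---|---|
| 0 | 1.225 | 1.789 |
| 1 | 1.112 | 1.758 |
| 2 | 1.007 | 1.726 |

Re = 2.39×10^6

At 1 km, from the table: ρ = 1.112 kg/m³, μ = 1.758×10⁻⁵ Pa·s.
Re = ρ·v·c/μ = 1.112 × 31.8 × 1.19 / (1.758×10⁻⁵) = 2.39×10^6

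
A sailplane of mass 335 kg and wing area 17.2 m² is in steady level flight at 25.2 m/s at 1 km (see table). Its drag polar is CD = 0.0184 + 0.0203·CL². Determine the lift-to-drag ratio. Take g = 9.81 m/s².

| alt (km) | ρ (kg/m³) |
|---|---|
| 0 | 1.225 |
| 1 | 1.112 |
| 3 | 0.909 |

At 1 km, from the table: ρ = 1.112 kg/m³.
Weight W = mg = 335 × 9.81 = 3286.4 N; in level flight L = W.
q = ½ρv² = ½ × 1.112 × 25.2² = 353.1 Pa.
CL = 2W/(ρv²S) = 2×3286.4/(1.112×25.2²×17.2) = 0.5411.
CD = 0.0184 + 0.0203 × 0.5411² = 0.02434.
L/D = CL/CD = 0.5411 / 0.02434 = 22.2

L/D = 22.2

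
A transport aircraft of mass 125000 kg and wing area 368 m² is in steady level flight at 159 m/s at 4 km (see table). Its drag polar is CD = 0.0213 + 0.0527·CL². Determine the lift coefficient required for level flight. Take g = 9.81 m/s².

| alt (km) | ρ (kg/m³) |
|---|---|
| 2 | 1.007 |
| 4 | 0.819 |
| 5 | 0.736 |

CL = 0.322

At 4 km, from the table: ρ = 0.819 kg/m³.
Level flight ⇒ L = W = m·g = 125000 × 9.81 = 1.2262×10^6 N.
q = ½ρv² = ½ × 0.819 × 159² = 10350 Pa.
Required CL = L/(qS) = 1.2262×10^6/(10350·368) = 0.3219.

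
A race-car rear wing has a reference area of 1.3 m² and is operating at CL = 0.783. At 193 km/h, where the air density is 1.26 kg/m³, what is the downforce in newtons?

Convert speed: v = 193 km/h ÷ 3.6 = 53.61 m/s.
L = ½ρv²S·CL = ½ × 1.26 × 53.61² × 1.3 × 0.783 = 1840 N

L = 1840 N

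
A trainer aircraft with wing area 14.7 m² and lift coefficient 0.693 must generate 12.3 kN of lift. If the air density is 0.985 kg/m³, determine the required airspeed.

L = ½ρv²S·CL ⇒ v = √(2L/(ρ·S·CL))
v = √(2 × 12300 / (0.985 × 14.7 × 0.693)) = √2452 = 49.5 m/s

v = 49.5 m/s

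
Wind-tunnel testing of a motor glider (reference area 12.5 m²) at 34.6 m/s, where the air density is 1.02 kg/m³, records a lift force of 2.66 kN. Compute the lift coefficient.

CL = 0.349

From L = ½ρv²S·CL, rearranging gives CL = 2L/(ρv²S).
CL = 2 × 2660 / (1.02 × 34.6² × 12.5) = 0.349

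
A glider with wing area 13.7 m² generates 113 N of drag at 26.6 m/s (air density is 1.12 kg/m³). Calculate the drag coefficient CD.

From D = ½ρv²S·CD, rearranging gives CD = 2D/(ρv²S).
CD = 2 × 113 / (1.12 × 26.6² × 13.7) = 0.0208

CD = 0.0208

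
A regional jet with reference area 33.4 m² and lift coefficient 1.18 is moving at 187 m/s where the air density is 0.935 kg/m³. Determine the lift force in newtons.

L = ½ρv²S·CL = ½ × 0.935 × 187² × 33.4 × 1.18 = 6.44×10^5 N ≈ 644 kN

L = 6.44×10^5 N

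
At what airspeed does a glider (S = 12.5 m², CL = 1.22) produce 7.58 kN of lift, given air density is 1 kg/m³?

v = 31.5 m/s

L = ½ρv²S·CL ⇒ v = √(2L/(ρ·S·CL))
v = √(2 × 7580 / (1 × 12.5 × 1.22)) = √994.1 = 31.5 m/s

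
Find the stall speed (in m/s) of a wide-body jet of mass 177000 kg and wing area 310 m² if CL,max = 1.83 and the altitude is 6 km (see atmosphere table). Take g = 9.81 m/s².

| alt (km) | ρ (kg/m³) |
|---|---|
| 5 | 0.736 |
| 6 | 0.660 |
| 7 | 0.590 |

V_stall = 96.3 m/s

At 6 km, from the table: ρ = 0.660 kg/m³.
Stall occurs when L = W at CL,max. W = mg = 177000 × 9.81 = 1.736×10^6 N.
From L = ½ρV²S·CL,max = W: V_stall = √(2W/(ρSCL,max)) = √(2·1.736×10^6/(0.66·310·1.83))
V_stall = √9275 = 96.3 m/s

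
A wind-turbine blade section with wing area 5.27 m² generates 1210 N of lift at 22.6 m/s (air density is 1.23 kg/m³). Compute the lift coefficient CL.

From L = ½ρv²S·CL, rearranging gives CL = 2L/(ρv²S).
CL = 2 × 1210 / (1.23 × 22.6² × 5.27) = 0.731

CL = 0.731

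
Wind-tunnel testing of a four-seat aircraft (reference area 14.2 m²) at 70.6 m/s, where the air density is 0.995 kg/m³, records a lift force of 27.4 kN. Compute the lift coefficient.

CL = 0.778

From L = ½ρv²S·CL, rearranging gives CL = 2L/(ρv²S).
CL = 2 × 27400 / (0.995 × 70.6² × 14.2) = 0.778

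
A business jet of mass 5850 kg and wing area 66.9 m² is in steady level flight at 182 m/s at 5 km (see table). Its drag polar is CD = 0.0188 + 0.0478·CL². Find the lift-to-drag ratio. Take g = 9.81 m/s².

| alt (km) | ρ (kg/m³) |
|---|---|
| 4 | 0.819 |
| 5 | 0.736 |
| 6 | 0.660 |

At 5 km, from the table: ρ = 0.736 kg/m³.
Level flight ⇒ L = W = m·g = 5850 × 9.81 = 57388 N.
Dynamic pressure q = 0.5 × 0.736 × 182² = 12190 Pa.
CL = W/(q·S) = 57388 / (12190 × 66.9) = 0.07037.
CD = 0.0188 + 0.0478 × 0.07037² = 0.01904.
L/D = CL/CD = 0.07037 / 0.01904 = 3.7

L/D = 3.7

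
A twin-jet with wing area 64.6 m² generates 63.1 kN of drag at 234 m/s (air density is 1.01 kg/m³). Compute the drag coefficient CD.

From D = ½ρv²S·CD, rearranging gives CD = 2D/(ρv²S).
CD = 2 × 63100 / (1.01 × 234² × 64.6) = 0.0353

CD = 0.0353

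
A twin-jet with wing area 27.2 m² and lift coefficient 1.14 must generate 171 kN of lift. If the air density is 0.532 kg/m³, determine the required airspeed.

v = 144 m/s

L = ½ρv²S·CL ⇒ v = √(2L/(ρ·S·CL))
v = √(2 × 1.71×10^5 / (0.532 × 27.2 × 1.14)) = √20730 = 144 m/s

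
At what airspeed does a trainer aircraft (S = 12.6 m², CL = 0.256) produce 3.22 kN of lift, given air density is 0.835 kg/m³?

L = ½ρv²S·CL ⇒ v = √(2L/(ρ·S·CL))
v = √(2 × 3220 / (0.835 × 12.6 × 0.256)) = √2391 = 48.9 m/s

v = 48.9 m/s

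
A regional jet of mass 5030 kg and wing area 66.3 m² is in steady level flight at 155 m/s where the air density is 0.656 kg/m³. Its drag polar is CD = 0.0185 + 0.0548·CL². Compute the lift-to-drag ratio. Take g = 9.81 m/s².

In steady level flight, lift balances weight: W = mg = 5030 × 9.81 = 49344 N.
Dynamic pressure q = 0.5 × 0.656 × 155² = 7880 Pa.
Required CL = L/(qS) = 49344/(7880·66.3) = 0.09445.
CD = 0.0185 + 0.0548 × 0.09445² = 0.01899.
L/D = CL/CD = 0.09445 / 0.01899 = 4.97

L/D = 4.97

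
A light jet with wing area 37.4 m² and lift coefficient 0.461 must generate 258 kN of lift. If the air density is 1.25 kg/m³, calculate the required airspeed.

L = ½ρv²S·CL ⇒ v = √(2L/(ρ·S·CL))
v = √(2 × 2.58×10^5 / (1.25 × 37.4 × 0.461)) = √23940 = 155 m/s

v = 155 m/s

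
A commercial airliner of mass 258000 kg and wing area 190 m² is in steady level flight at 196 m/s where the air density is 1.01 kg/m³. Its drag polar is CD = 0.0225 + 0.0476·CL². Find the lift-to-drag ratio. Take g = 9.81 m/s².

L/D = 15.3

In steady level flight, lift balances weight: W = mg = 258000 × 9.81 = 2.531×10^6 N.
q = ½ρv² = ½ × 1.01 × 196² = 19400 Pa.
CL = W/(q·S) = 2.531×10^6 / (19400 × 190) = 0.6866.
CD = 0.0225 + 0.0476 × 0.6866² = 0.04494.
L/D = CL/CD = 0.6866 / 0.04494 = 15.3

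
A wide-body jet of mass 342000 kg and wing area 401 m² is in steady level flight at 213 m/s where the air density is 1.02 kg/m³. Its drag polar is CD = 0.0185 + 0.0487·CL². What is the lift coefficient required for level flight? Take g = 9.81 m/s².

Weight W = mg = 342000 × 9.81 = 3.355×10^6 N; in level flight L = W.
Dynamic pressure q = 0.5 × 1.02 × 213² = 23140 Pa.
CL = 2W/(ρv²S) = 2×3.355×10^6/(1.02×213²×401) = 0.3616.

CL = 0.362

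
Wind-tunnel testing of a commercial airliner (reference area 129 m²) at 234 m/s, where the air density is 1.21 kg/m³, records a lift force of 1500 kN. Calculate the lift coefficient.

From L = ½ρv²S·CL, rearranging gives CL = 2L/(ρv²S).
CL = 2 × 1.5×10^6 / (1.21 × 234² × 129) = 0.351

CL = 0.351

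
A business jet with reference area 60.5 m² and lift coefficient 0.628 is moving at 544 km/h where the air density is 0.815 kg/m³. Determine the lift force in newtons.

L = 3.54×10^5 N

Convert speed: v = 544 km/h ÷ 3.6 = 151.1 m/s.
L = ½ρv²S·CL = ½ × 0.815 × 151.1² × 60.5 × 0.628 = 3.54×10^5 N ≈ 354 kN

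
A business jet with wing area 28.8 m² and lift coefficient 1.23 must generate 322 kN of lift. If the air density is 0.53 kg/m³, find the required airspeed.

v = 185 m/s

L = ½ρv²S·CL ⇒ v = √(2L/(ρ·S·CL))
v = √(2 × 3.22×10^5 / (0.53 × 28.8 × 1.23)) = √34300 = 185 m/s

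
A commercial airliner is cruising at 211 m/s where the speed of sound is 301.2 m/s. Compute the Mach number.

M = 0.701

M = v/a = 211 / 301.2 = 0.701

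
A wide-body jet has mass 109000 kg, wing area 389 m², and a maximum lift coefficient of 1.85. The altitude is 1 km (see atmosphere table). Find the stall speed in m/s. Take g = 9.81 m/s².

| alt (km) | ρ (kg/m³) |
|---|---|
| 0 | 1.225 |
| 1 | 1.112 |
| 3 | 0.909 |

V_stall = 51.7 m/s

At 1 km, from the table: ρ = 1.112 kg/m³.
Stall occurs when L = W at CL,max. W = mg = 109000 × 9.81 = 1.069×10^6 N.
V_stall = √(2W/(ρ·S·CL,max)) = √(2 × 1.069×10^6 / (1.112 × 389 × 1.85))
V_stall = √2672 = 51.7 m/s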